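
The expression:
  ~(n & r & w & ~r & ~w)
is always true.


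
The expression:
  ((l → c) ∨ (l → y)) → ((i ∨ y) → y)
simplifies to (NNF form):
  y ∨ (l ∧ ¬c) ∨ ¬i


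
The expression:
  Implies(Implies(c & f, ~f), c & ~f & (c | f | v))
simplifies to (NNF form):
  c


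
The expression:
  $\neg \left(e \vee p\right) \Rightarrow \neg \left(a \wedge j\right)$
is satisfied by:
  {e: True, p: True, a: False, j: False}
  {e: True, p: False, a: False, j: False}
  {p: True, j: False, e: False, a: False}
  {j: False, p: False, e: False, a: False}
  {j: True, e: True, p: True, a: False}
  {j: True, e: True, p: False, a: False}
  {j: True, p: True, e: False, a: False}
  {j: True, p: False, e: False, a: False}
  {a: True, e: True, p: True, j: False}
  {a: True, e: True, p: False, j: False}
  {a: True, p: True, e: False, j: False}
  {a: True, p: False, e: False, j: False}
  {j: True, a: True, e: True, p: True}
  {j: True, a: True, e: True, p: False}
  {j: True, a: True, p: True, e: False}


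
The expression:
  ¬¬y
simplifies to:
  y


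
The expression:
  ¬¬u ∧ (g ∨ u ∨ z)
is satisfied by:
  {u: True}


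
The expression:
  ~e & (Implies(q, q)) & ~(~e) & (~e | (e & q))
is never true.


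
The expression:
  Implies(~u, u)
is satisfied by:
  {u: True}


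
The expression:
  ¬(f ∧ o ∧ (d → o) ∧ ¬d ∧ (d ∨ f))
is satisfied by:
  {d: True, o: False, f: False}
  {o: False, f: False, d: False}
  {f: True, d: True, o: False}
  {f: True, o: False, d: False}
  {d: True, o: True, f: False}
  {o: True, d: False, f: False}
  {f: True, o: True, d: True}


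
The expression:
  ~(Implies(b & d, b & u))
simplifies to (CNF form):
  b & d & ~u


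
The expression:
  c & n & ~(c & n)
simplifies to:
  False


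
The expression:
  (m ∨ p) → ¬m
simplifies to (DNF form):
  ¬m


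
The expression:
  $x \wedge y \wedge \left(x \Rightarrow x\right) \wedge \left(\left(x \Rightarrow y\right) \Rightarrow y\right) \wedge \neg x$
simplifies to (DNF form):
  $\text{False}$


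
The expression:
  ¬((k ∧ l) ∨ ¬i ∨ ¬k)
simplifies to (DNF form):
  i ∧ k ∧ ¬l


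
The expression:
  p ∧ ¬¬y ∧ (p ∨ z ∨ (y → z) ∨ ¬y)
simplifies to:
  p ∧ y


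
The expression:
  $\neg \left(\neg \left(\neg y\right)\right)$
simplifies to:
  $\neg y$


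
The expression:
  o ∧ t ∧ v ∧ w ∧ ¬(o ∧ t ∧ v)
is never true.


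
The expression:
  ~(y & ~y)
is always true.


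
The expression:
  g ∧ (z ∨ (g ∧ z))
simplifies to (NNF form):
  g ∧ z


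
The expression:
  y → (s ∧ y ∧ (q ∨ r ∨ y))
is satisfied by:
  {s: True, y: False}
  {y: False, s: False}
  {y: True, s: True}


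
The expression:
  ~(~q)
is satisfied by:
  {q: True}


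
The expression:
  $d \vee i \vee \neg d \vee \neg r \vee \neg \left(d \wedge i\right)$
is always true.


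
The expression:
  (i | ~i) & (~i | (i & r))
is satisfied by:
  {r: True, i: False}
  {i: False, r: False}
  {i: True, r: True}


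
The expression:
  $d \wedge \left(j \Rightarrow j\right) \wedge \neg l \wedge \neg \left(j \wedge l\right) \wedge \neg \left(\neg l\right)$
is never true.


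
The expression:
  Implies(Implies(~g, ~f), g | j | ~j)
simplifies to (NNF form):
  True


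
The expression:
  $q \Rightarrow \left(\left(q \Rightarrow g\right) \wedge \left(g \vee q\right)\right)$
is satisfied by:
  {g: True, q: False}
  {q: False, g: False}
  {q: True, g: True}


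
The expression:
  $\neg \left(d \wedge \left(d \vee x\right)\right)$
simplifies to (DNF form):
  $\neg d$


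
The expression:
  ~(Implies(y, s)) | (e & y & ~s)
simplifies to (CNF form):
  y & ~s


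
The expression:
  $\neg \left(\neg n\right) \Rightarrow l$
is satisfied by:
  {l: True, n: False}
  {n: False, l: False}
  {n: True, l: True}


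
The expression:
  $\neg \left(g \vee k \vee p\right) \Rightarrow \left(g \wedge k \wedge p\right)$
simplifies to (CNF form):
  $g \vee k \vee p$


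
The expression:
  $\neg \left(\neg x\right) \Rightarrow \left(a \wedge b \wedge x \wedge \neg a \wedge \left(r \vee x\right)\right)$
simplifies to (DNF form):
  $\neg x$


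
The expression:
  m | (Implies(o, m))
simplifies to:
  m | ~o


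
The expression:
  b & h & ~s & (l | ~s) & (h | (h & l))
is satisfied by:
  {h: True, b: True, s: False}


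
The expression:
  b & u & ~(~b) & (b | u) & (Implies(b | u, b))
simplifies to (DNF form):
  b & u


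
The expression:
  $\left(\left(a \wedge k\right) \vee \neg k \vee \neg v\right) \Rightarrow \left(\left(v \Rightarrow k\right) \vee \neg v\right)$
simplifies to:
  $k \vee \neg v$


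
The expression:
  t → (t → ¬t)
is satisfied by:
  {t: False}


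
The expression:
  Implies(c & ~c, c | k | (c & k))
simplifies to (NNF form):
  True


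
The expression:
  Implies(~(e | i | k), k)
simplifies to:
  e | i | k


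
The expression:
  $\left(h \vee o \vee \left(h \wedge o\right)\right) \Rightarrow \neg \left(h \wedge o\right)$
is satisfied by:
  {h: False, o: False}
  {o: True, h: False}
  {h: True, o: False}


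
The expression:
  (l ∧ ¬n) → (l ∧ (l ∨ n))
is always true.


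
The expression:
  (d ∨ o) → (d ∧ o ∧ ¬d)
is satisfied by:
  {d: False, o: False}


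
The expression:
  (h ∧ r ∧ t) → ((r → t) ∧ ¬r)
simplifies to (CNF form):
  ¬h ∨ ¬r ∨ ¬t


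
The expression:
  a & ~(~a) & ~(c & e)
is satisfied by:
  {a: True, c: False, e: False}
  {e: True, a: True, c: False}
  {c: True, a: True, e: False}


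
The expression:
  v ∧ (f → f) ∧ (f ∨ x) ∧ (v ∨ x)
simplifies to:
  v ∧ (f ∨ x)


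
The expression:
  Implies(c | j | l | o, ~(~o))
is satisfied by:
  {o: True, c: False, l: False, j: False}
  {j: True, o: True, c: False, l: False}
  {o: True, l: True, c: False, j: False}
  {j: True, o: True, l: True, c: False}
  {o: True, c: True, l: False, j: False}
  {o: True, j: True, c: True, l: False}
  {o: True, l: True, c: True, j: False}
  {j: True, o: True, l: True, c: True}
  {j: False, c: False, l: False, o: False}


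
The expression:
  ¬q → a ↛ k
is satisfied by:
  {q: True, a: True, k: False}
  {q: True, a: False, k: False}
  {q: True, k: True, a: True}
  {q: True, k: True, a: False}
  {a: True, k: False, q: False}


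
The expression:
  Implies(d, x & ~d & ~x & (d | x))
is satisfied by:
  {d: False}


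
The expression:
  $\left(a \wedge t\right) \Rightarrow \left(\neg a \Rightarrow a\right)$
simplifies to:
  $\text{True}$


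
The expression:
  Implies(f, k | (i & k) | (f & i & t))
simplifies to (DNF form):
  k | ~f | (i & t)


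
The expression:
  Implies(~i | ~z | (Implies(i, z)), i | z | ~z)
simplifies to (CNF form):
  True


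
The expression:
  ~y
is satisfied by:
  {y: False}


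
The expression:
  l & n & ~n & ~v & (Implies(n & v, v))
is never true.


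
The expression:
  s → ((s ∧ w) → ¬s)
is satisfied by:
  {s: False, w: False}
  {w: True, s: False}
  {s: True, w: False}


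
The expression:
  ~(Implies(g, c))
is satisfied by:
  {g: True, c: False}


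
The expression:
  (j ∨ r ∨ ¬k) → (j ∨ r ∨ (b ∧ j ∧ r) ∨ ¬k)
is always true.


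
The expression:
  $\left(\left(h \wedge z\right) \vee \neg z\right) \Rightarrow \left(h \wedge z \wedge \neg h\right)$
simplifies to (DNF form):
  $z \wedge \neg h$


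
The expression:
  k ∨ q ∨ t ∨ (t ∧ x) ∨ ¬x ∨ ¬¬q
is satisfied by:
  {t: True, k: True, q: True, x: False}
  {t: True, k: True, q: False, x: False}
  {t: True, q: True, x: False, k: False}
  {t: True, q: False, x: False, k: False}
  {k: True, q: True, x: False, t: False}
  {k: True, q: False, x: False, t: False}
  {q: True, k: False, x: False, t: False}
  {q: False, k: False, x: False, t: False}
  {t: True, k: True, x: True, q: True}
  {t: True, k: True, x: True, q: False}
  {t: True, x: True, q: True, k: False}
  {t: True, x: True, q: False, k: False}
  {x: True, k: True, q: True, t: False}
  {x: True, k: True, q: False, t: False}
  {x: True, q: True, k: False, t: False}


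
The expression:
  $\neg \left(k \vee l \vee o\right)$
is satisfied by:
  {o: False, l: False, k: False}


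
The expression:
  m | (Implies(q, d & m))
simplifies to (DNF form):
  m | ~q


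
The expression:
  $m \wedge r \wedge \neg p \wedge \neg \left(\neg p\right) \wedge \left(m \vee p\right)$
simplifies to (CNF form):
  $\text{False}$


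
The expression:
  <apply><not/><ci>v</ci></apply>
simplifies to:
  <apply><not/><ci>v</ci></apply>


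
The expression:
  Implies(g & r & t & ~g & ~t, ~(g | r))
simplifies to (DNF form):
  True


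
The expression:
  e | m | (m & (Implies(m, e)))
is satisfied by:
  {m: True, e: True}
  {m: True, e: False}
  {e: True, m: False}


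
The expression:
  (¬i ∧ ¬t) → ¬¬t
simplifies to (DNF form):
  i ∨ t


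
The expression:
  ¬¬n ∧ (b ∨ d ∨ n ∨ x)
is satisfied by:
  {n: True}


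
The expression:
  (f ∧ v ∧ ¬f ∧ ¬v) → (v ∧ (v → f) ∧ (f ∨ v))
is always true.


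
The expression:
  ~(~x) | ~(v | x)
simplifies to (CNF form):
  x | ~v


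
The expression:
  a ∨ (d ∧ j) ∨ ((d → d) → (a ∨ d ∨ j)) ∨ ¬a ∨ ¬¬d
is always true.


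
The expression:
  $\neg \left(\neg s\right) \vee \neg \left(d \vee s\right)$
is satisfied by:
  {s: True, d: False}
  {d: False, s: False}
  {d: True, s: True}


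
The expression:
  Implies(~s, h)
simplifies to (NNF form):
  h | s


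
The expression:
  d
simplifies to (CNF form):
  d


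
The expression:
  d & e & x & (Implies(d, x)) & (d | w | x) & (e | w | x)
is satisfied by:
  {e: True, d: True, x: True}


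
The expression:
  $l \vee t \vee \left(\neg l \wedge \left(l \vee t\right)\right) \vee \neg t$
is always true.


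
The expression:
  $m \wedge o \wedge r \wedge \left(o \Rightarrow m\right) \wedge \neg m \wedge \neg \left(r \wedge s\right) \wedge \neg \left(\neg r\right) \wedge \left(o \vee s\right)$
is never true.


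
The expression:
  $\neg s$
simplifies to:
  $\neg s$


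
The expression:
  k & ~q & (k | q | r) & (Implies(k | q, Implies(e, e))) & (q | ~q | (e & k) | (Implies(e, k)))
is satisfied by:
  {k: True, q: False}


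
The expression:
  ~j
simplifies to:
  ~j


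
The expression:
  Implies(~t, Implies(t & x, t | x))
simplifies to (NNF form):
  True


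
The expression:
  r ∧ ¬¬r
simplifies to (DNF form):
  r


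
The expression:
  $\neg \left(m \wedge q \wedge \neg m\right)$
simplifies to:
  $\text{True}$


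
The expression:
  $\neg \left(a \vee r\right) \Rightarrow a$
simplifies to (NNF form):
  $a \vee r$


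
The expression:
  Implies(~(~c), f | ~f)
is always true.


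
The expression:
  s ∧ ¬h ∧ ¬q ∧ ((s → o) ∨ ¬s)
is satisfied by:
  {s: True, o: True, q: False, h: False}


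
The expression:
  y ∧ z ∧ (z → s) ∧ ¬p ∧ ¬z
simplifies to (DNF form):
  False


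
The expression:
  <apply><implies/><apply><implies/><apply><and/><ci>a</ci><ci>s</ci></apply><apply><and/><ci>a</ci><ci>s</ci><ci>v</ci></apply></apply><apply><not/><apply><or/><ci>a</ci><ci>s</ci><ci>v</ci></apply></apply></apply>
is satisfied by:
  {v: False, s: False, a: False}
  {a: True, s: True, v: False}


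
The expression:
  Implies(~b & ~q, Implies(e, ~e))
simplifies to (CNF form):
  b | q | ~e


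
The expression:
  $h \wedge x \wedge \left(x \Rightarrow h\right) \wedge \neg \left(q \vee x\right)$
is never true.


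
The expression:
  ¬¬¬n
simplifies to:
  ¬n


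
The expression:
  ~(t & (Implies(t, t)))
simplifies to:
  ~t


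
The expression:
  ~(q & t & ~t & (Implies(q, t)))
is always true.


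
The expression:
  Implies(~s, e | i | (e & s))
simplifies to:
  e | i | s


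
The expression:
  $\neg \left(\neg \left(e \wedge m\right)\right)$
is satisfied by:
  {m: True, e: True}


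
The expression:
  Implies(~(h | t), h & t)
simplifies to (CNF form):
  h | t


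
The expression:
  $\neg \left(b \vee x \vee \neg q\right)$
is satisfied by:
  {q: True, x: False, b: False}


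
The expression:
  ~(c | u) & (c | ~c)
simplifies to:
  ~c & ~u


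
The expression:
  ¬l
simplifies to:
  ¬l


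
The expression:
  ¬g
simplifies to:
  ¬g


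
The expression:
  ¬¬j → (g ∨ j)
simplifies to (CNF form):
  True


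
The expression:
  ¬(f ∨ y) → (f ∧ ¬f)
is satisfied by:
  {y: True, f: True}
  {y: True, f: False}
  {f: True, y: False}


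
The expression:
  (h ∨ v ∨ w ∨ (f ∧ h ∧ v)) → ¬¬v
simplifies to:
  v ∨ (¬h ∧ ¬w)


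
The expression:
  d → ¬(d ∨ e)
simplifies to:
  ¬d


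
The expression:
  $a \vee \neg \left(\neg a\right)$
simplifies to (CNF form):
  $a$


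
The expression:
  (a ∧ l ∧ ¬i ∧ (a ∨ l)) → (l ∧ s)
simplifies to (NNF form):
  i ∨ s ∨ ¬a ∨ ¬l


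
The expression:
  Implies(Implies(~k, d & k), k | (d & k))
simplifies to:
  True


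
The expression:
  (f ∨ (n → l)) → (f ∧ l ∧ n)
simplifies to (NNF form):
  n ∧ (f ∨ ¬l) ∧ (l ∨ ¬f)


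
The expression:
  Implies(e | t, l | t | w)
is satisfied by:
  {w: True, t: True, l: True, e: False}
  {w: True, t: True, e: False, l: False}
  {w: True, l: True, e: False, t: False}
  {w: True, e: False, l: False, t: False}
  {t: True, l: True, e: False, w: False}
  {t: True, e: False, l: False, w: False}
  {l: True, t: False, e: False, w: False}
  {t: False, e: False, l: False, w: False}
  {t: True, w: True, e: True, l: True}
  {t: True, w: True, e: True, l: False}
  {w: True, e: True, l: True, t: False}
  {w: True, e: True, t: False, l: False}
  {l: True, e: True, t: True, w: False}
  {e: True, t: True, w: False, l: False}
  {e: True, l: True, w: False, t: False}


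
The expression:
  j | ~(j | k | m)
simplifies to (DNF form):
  j | (~k & ~m)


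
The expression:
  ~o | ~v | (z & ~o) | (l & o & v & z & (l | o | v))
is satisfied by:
  {l: True, z: True, o: False, v: False}
  {l: True, z: False, o: False, v: False}
  {z: True, l: False, o: False, v: False}
  {l: False, z: False, o: False, v: False}
  {l: True, v: True, z: True, o: False}
  {l: True, v: True, z: False, o: False}
  {v: True, z: True, l: False, o: False}
  {v: True, l: False, z: False, o: False}
  {l: True, o: True, z: True, v: False}
  {l: True, o: True, z: False, v: False}
  {o: True, z: True, l: False, v: False}
  {o: True, l: False, z: False, v: False}
  {l: True, v: True, o: True, z: True}


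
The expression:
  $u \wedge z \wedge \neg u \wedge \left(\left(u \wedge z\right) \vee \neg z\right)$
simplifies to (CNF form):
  $\text{False}$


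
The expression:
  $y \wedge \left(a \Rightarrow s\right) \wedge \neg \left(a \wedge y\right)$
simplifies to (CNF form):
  $y \wedge \neg a$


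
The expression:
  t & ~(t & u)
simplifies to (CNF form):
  t & ~u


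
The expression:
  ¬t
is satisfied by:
  {t: False}


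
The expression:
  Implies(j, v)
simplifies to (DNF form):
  v | ~j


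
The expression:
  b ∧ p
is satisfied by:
  {p: True, b: True}


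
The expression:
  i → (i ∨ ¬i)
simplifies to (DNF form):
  True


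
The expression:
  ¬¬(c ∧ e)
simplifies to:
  c ∧ e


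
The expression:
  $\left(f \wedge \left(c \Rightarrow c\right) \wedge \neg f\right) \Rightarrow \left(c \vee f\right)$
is always true.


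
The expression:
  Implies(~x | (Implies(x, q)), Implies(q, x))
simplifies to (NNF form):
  x | ~q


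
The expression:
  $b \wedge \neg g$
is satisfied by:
  {b: True, g: False}


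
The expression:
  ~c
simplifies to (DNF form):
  ~c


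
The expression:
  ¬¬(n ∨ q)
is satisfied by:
  {n: True, q: True}
  {n: True, q: False}
  {q: True, n: False}


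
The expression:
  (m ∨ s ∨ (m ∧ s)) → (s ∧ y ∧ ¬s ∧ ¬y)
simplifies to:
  ¬m ∧ ¬s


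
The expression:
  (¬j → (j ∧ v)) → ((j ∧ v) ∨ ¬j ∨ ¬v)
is always true.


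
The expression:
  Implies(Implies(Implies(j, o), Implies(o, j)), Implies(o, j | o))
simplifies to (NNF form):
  True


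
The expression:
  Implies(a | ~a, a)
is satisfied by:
  {a: True}


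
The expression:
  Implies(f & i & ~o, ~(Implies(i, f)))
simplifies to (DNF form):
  o | ~f | ~i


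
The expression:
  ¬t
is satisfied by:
  {t: False}


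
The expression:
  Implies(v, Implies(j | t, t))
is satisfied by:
  {t: True, v: False, j: False}
  {v: False, j: False, t: False}
  {j: True, t: True, v: False}
  {j: True, v: False, t: False}
  {t: True, v: True, j: False}
  {v: True, t: False, j: False}
  {j: True, v: True, t: True}


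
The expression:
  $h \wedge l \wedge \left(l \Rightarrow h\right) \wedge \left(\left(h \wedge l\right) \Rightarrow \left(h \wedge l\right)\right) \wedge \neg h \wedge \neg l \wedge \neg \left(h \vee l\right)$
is never true.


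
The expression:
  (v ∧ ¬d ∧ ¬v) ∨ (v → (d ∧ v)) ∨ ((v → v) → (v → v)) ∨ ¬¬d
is always true.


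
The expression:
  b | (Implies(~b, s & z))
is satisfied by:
  {b: True, z: True, s: True}
  {b: True, z: True, s: False}
  {b: True, s: True, z: False}
  {b: True, s: False, z: False}
  {z: True, s: True, b: False}


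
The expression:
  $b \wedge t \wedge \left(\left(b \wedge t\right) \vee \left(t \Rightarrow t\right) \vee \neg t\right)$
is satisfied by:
  {t: True, b: True}


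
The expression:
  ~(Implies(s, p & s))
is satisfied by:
  {s: True, p: False}


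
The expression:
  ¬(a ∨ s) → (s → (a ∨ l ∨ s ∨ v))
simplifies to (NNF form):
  True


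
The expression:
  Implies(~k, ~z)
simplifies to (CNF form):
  k | ~z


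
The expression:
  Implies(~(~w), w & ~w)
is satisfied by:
  {w: False}


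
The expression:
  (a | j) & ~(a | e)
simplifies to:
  j & ~a & ~e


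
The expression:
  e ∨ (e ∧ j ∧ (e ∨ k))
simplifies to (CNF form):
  e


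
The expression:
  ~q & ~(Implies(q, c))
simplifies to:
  False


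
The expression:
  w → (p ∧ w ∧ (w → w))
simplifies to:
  p ∨ ¬w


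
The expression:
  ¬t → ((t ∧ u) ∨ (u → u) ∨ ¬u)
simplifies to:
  True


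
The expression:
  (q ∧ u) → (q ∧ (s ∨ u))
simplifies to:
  True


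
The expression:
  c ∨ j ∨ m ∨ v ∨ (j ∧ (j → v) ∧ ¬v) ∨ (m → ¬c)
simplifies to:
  True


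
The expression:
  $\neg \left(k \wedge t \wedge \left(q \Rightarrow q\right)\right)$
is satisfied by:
  {k: False, t: False}
  {t: True, k: False}
  {k: True, t: False}


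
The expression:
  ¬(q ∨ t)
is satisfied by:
  {q: False, t: False}


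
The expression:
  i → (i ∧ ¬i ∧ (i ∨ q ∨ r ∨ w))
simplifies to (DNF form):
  ¬i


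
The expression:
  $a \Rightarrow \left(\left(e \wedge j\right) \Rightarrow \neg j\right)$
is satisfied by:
  {e: False, a: False, j: False}
  {j: True, e: False, a: False}
  {a: True, e: False, j: False}
  {j: True, a: True, e: False}
  {e: True, j: False, a: False}
  {j: True, e: True, a: False}
  {a: True, e: True, j: False}


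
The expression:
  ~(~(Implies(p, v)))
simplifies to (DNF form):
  v | ~p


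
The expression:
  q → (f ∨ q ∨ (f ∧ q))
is always true.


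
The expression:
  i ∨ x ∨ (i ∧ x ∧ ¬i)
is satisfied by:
  {i: True, x: True}
  {i: True, x: False}
  {x: True, i: False}


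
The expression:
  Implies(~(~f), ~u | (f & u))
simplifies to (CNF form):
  True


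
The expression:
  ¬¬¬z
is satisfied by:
  {z: False}


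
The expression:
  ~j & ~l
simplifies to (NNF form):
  ~j & ~l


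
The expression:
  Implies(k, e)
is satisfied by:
  {e: True, k: False}
  {k: False, e: False}
  {k: True, e: True}


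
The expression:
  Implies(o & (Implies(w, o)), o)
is always true.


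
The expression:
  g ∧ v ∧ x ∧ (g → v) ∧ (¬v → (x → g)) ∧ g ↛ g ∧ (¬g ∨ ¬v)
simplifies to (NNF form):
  False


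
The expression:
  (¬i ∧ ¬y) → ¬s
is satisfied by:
  {i: True, y: True, s: False}
  {i: True, s: False, y: False}
  {y: True, s: False, i: False}
  {y: False, s: False, i: False}
  {i: True, y: True, s: True}
  {i: True, s: True, y: False}
  {y: True, s: True, i: False}


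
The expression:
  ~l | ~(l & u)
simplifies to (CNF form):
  ~l | ~u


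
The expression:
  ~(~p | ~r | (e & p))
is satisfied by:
  {r: True, p: True, e: False}


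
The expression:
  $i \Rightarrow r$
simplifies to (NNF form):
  $r \vee \neg i$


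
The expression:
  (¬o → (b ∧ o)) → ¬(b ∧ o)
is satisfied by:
  {o: False, b: False}
  {b: True, o: False}
  {o: True, b: False}


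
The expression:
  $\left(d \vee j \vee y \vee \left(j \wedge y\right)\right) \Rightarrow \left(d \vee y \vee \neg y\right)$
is always true.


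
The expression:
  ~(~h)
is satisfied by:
  {h: True}


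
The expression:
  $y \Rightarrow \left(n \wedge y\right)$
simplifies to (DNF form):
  $n \vee \neg y$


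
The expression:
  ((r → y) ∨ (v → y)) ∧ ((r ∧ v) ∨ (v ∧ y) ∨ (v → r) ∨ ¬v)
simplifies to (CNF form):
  y ∨ ¬v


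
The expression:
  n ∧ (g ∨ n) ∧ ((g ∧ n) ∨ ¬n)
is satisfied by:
  {g: True, n: True}


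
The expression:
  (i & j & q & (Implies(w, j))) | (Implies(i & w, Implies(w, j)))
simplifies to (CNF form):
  j | ~i | ~w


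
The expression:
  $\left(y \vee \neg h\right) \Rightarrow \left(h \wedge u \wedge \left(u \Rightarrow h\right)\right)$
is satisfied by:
  {h: True, u: True, y: False}
  {h: True, u: False, y: False}
  {h: True, y: True, u: True}


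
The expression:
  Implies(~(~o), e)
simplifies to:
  e | ~o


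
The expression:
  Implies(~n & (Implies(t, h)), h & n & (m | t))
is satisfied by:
  {n: True, t: True, h: False}
  {n: True, t: False, h: False}
  {n: True, h: True, t: True}
  {n: True, h: True, t: False}
  {t: True, h: False, n: False}


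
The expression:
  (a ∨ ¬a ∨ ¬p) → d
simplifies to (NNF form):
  d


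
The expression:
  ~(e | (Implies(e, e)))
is never true.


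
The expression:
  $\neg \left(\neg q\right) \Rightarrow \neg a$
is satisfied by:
  {q: False, a: False}
  {a: True, q: False}
  {q: True, a: False}


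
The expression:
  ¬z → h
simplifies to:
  h ∨ z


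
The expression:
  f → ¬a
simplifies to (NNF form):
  ¬a ∨ ¬f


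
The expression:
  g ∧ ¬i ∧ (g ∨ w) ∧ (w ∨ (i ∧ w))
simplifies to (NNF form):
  g ∧ w ∧ ¬i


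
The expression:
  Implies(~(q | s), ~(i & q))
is always true.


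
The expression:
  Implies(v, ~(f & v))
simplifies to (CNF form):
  ~f | ~v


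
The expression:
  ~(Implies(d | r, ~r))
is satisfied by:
  {r: True}


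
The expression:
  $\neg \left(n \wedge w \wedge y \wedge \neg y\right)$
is always true.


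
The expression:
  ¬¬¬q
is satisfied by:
  {q: False}


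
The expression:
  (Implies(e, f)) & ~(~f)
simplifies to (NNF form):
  f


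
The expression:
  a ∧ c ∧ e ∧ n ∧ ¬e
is never true.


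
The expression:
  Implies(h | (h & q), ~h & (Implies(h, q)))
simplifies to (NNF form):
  ~h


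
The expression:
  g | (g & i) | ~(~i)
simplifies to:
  g | i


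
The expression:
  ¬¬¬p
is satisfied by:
  {p: False}


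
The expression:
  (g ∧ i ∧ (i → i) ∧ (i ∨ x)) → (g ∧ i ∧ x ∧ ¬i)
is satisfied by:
  {g: False, i: False}
  {i: True, g: False}
  {g: True, i: False}


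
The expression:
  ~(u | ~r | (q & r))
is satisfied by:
  {r: True, q: False, u: False}


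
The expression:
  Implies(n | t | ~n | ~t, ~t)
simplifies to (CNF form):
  ~t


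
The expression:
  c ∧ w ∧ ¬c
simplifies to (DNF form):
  False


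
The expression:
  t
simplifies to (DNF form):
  t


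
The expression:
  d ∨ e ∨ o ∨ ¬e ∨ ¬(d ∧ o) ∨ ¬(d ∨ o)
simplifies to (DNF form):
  True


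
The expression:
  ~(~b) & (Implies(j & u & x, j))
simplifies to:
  b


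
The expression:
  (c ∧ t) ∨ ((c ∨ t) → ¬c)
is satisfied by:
  {t: True, c: False}
  {c: False, t: False}
  {c: True, t: True}


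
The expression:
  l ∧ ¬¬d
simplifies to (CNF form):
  d ∧ l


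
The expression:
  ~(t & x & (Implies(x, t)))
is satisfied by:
  {t: False, x: False}
  {x: True, t: False}
  {t: True, x: False}


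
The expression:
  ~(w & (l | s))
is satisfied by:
  {l: False, w: False, s: False}
  {s: True, l: False, w: False}
  {l: True, s: False, w: False}
  {s: True, l: True, w: False}
  {w: True, s: False, l: False}


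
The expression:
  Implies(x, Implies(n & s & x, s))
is always true.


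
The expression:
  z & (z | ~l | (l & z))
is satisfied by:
  {z: True}


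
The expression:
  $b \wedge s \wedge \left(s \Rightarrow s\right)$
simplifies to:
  $b \wedge s$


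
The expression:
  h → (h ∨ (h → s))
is always true.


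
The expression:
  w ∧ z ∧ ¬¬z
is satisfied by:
  {z: True, w: True}


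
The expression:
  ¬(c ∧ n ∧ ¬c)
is always true.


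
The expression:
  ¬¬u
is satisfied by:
  {u: True}


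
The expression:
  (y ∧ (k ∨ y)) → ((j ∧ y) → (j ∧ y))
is always true.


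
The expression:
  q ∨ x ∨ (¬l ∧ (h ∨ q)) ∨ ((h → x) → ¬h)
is always true.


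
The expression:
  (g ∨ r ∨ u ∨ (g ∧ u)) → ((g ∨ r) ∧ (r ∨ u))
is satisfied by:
  {r: True, u: False, g: False}
  {r: True, g: True, u: False}
  {r: True, u: True, g: False}
  {r: True, g: True, u: True}
  {g: False, u: False, r: False}
  {g: True, u: True, r: False}


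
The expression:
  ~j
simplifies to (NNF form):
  ~j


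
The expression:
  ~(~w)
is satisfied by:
  {w: True}


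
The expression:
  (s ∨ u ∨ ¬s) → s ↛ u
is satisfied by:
  {s: True, u: False}


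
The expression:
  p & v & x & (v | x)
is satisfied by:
  {p: True, x: True, v: True}


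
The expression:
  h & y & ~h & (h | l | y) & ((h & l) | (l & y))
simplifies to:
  False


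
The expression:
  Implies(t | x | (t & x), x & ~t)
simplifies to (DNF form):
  ~t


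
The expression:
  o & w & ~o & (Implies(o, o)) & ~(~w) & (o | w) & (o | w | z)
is never true.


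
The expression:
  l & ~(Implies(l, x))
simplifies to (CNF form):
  l & ~x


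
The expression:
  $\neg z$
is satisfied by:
  {z: False}


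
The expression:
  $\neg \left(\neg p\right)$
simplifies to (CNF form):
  $p$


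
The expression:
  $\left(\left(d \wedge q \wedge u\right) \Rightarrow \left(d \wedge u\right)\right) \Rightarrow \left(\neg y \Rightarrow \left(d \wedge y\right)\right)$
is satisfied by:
  {y: True}


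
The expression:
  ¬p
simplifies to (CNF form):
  ¬p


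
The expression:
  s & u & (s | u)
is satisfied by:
  {u: True, s: True}


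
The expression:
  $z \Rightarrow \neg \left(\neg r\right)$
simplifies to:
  $r \vee \neg z$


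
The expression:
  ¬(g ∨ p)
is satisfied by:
  {g: False, p: False}


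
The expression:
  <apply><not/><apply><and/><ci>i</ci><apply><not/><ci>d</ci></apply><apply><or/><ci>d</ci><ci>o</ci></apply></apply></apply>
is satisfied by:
  {d: True, o: False, i: False}
  {o: False, i: False, d: False}
  {i: True, d: True, o: False}
  {i: True, o: False, d: False}
  {d: True, o: True, i: False}
  {o: True, d: False, i: False}
  {i: True, o: True, d: True}


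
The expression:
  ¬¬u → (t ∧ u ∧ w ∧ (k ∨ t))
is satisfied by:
  {w: True, t: True, u: False}
  {w: True, t: False, u: False}
  {t: True, w: False, u: False}
  {w: False, t: False, u: False}
  {w: True, u: True, t: True}


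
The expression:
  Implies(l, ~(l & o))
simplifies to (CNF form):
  ~l | ~o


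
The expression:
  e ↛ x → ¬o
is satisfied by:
  {x: True, e: False, o: False}
  {e: False, o: False, x: False}
  {x: True, o: True, e: False}
  {o: True, e: False, x: False}
  {x: True, e: True, o: False}
  {e: True, x: False, o: False}
  {x: True, o: True, e: True}


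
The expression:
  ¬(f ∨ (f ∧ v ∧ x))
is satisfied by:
  {f: False}


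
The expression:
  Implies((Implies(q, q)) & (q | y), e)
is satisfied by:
  {e: True, y: False, q: False}
  {q: True, e: True, y: False}
  {e: True, y: True, q: False}
  {q: True, e: True, y: True}
  {q: False, y: False, e: False}


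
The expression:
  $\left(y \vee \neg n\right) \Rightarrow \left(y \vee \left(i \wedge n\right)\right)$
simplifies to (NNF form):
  $n \vee y$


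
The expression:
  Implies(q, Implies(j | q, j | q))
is always true.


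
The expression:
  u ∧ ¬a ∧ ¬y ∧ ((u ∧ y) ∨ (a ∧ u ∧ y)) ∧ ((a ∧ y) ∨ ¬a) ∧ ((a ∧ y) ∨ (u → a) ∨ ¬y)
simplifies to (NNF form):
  False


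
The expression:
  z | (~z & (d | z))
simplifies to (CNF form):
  d | z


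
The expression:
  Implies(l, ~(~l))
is always true.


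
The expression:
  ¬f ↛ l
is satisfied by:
  {l: False, f: False}


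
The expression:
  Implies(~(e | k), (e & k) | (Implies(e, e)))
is always true.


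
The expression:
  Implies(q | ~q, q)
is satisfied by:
  {q: True}


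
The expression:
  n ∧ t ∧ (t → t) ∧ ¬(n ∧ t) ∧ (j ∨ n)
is never true.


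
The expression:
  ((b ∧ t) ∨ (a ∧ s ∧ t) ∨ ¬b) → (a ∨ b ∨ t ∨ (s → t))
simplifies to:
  a ∨ b ∨ t ∨ ¬s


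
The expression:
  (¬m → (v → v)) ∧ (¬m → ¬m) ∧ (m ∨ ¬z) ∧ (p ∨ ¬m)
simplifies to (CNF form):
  (m ∨ ¬m) ∧ (m ∨ ¬z) ∧ (p ∨ ¬m) ∧ (p ∨ ¬z)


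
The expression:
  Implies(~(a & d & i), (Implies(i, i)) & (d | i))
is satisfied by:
  {i: True, d: True}
  {i: True, d: False}
  {d: True, i: False}


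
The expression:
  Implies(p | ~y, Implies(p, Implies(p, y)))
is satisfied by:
  {y: True, p: False}
  {p: False, y: False}
  {p: True, y: True}


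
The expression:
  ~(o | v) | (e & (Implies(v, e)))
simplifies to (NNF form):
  e | (~o & ~v)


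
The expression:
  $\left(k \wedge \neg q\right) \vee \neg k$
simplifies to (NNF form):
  $\neg k \vee \neg q$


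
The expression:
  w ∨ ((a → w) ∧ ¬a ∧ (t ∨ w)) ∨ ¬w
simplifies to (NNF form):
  True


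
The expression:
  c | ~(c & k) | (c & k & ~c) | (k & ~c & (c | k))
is always true.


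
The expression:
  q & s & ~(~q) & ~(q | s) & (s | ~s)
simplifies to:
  False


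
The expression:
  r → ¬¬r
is always true.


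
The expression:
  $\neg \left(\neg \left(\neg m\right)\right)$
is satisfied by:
  {m: False}


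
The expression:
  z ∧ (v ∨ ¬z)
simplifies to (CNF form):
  v ∧ z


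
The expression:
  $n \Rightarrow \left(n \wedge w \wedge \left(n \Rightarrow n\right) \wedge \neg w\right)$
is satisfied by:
  {n: False}


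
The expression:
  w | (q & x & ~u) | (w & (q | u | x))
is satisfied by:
  {w: True, q: True, x: True, u: False}
  {w: True, q: True, x: False, u: False}
  {w: True, x: True, q: False, u: False}
  {w: True, x: False, q: False, u: False}
  {w: True, u: True, q: True, x: True}
  {w: True, u: True, q: True, x: False}
  {w: True, u: True, q: False, x: True}
  {w: True, u: True, q: False, x: False}
  {q: True, x: True, w: False, u: False}


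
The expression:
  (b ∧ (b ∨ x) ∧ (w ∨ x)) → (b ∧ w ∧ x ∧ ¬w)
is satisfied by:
  {x: False, b: False, w: False}
  {w: True, x: False, b: False}
  {x: True, w: False, b: False}
  {w: True, x: True, b: False}
  {b: True, w: False, x: False}


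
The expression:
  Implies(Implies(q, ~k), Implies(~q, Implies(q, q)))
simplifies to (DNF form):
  True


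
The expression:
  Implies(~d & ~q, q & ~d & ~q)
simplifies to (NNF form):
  d | q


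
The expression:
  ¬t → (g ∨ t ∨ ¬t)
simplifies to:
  True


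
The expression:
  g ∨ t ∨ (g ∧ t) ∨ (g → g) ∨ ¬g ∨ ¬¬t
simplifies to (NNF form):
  True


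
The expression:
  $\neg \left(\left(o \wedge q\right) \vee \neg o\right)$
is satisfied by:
  {o: True, q: False}


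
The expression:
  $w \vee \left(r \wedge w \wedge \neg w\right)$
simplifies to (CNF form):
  $w$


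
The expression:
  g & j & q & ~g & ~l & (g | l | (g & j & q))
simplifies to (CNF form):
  False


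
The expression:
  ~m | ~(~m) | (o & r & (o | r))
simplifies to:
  True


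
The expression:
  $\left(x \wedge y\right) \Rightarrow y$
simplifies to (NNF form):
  $\text{True}$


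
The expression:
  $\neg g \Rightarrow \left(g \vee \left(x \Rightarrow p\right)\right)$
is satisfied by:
  {g: True, p: True, x: False}
  {g: True, p: False, x: False}
  {p: True, g: False, x: False}
  {g: False, p: False, x: False}
  {x: True, g: True, p: True}
  {x: True, g: True, p: False}
  {x: True, p: True, g: False}


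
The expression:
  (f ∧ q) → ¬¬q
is always true.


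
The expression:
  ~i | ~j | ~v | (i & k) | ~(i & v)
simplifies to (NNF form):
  k | ~i | ~j | ~v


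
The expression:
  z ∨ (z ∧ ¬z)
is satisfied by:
  {z: True}


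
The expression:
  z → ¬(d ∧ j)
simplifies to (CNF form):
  ¬d ∨ ¬j ∨ ¬z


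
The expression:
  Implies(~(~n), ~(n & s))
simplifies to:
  ~n | ~s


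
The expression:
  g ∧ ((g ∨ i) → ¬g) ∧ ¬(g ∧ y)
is never true.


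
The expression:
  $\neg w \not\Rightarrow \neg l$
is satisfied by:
  {l: True, w: False}


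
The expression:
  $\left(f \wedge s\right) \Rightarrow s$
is always true.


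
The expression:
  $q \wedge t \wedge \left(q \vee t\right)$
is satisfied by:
  {t: True, q: True}


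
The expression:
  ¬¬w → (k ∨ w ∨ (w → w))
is always true.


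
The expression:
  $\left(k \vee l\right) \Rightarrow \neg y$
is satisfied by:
  {l: False, y: False, k: False}
  {k: True, l: False, y: False}
  {l: True, k: False, y: False}
  {k: True, l: True, y: False}
  {y: True, k: False, l: False}


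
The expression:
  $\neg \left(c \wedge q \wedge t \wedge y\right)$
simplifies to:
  $\neg c \vee \neg q \vee \neg t \vee \neg y$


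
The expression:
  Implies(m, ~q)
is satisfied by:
  {m: False, q: False}
  {q: True, m: False}
  {m: True, q: False}


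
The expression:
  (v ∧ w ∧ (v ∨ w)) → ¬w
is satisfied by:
  {w: False, v: False}
  {v: True, w: False}
  {w: True, v: False}


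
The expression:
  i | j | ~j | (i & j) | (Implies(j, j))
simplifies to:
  True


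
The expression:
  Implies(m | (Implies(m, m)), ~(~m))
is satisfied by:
  {m: True}


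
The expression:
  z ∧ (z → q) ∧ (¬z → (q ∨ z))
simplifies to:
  q ∧ z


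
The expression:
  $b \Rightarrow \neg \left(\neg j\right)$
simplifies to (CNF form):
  $j \vee \neg b$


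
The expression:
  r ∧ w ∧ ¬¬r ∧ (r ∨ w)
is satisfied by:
  {r: True, w: True}


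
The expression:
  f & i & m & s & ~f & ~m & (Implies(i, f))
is never true.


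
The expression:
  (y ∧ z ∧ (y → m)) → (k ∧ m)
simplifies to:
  k ∨ ¬m ∨ ¬y ∨ ¬z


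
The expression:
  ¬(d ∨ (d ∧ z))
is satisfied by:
  {d: False}


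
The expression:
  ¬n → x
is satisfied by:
  {n: True, x: True}
  {n: True, x: False}
  {x: True, n: False}


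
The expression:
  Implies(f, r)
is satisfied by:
  {r: True, f: False}
  {f: False, r: False}
  {f: True, r: True}


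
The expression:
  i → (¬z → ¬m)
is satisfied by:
  {z: True, m: False, i: False}
  {m: False, i: False, z: False}
  {i: True, z: True, m: False}
  {i: True, m: False, z: False}
  {z: True, m: True, i: False}
  {m: True, z: False, i: False}
  {i: True, m: True, z: True}


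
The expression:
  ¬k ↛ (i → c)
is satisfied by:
  {i: True, k: False, c: False}


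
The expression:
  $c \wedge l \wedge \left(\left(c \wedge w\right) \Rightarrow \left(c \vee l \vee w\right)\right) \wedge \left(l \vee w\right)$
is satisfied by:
  {c: True, l: True}


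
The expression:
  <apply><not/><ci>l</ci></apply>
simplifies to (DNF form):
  <apply><not/><ci>l</ci></apply>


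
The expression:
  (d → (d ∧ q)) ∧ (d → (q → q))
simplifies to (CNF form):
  q ∨ ¬d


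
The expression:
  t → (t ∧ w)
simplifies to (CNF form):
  w ∨ ¬t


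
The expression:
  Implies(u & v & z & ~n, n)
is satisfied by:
  {n: True, u: False, v: False, z: False}
  {n: False, u: False, v: False, z: False}
  {n: True, z: True, u: False, v: False}
  {z: True, n: False, u: False, v: False}
  {n: True, v: True, z: False, u: False}
  {v: True, z: False, u: False, n: False}
  {n: True, z: True, v: True, u: False}
  {z: True, v: True, n: False, u: False}
  {n: True, u: True, z: False, v: False}
  {u: True, z: False, v: False, n: False}
  {n: True, z: True, u: True, v: False}
  {z: True, u: True, n: False, v: False}
  {n: True, v: True, u: True, z: False}
  {v: True, u: True, z: False, n: False}
  {n: True, z: True, v: True, u: True}


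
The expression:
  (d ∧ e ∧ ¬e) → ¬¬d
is always true.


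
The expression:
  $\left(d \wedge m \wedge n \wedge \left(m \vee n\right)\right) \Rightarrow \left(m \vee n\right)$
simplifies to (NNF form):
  $\text{True}$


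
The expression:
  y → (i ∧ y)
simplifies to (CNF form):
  i ∨ ¬y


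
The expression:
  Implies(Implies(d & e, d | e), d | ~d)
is always true.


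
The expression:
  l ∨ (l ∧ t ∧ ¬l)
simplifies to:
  l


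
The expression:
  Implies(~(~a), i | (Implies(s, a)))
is always true.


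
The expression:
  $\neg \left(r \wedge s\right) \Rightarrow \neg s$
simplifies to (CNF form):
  $r \vee \neg s$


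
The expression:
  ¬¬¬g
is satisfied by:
  {g: False}


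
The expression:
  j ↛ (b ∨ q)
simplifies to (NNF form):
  j ∧ ¬b ∧ ¬q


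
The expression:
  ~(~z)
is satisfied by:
  {z: True}


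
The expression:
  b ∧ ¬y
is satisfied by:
  {b: True, y: False}


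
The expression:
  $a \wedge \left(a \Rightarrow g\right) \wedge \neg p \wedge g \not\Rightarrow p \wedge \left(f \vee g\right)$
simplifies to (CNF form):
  $a \wedge g \wedge \neg p$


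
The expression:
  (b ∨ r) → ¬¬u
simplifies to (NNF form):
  u ∨ (¬b ∧ ¬r)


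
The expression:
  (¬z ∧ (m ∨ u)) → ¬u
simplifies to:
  z ∨ ¬u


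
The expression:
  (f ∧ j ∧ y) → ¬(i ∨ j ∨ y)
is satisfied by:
  {y: False, j: False, f: False}
  {f: True, y: False, j: False}
  {j: True, y: False, f: False}
  {f: True, j: True, y: False}
  {y: True, f: False, j: False}
  {f: True, y: True, j: False}
  {j: True, y: True, f: False}
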